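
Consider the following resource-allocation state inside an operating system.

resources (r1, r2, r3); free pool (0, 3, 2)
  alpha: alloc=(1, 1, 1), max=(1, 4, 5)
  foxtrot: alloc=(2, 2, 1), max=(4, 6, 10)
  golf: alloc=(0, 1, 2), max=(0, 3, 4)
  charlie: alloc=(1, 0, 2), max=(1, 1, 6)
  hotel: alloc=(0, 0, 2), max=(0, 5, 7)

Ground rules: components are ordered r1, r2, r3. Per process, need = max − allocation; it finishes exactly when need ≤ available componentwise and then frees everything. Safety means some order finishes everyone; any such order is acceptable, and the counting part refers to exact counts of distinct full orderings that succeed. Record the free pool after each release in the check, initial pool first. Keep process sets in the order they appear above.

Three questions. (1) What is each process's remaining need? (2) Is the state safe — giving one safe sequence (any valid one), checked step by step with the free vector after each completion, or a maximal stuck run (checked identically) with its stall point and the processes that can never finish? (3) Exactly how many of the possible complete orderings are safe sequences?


(1) Outstanding need per process (order r1, r2, r3):
  alpha: (0, 3, 4)
  foxtrot: (2, 4, 9)
  golf: (0, 2, 2)
  charlie: (0, 1, 4)
  hotel: (0, 5, 5)
(2) SAFE — a valid safe sequence is golf, alpha, charlie, hotel, foxtrot.
Key observation: golf marks the first exact bind of the order: its need (0, 2, 2) fits the free (0, 3, 2) with zero slack on a requested resource.
Walking it through:
  pool = (0, 3, 2)
  golf needs (0, 2, 2) <= (0, 3, 2) -> finishes; pool += (0, 1, 2) = (0, 4, 4)
  alpha needs (0, 3, 4) <= (0, 4, 4) -> finishes; pool += (1, 1, 1) = (1, 5, 5)
  charlie needs (0, 1, 4) <= (1, 5, 5) -> finishes; pool += (1, 0, 2) = (2, 5, 7)
  hotel needs (0, 5, 5) <= (2, 5, 7) -> finishes; pool += (0, 0, 2) = (2, 5, 9)
  foxtrot needs (2, 4, 9) <= (2, 5, 9) -> finishes; pool += (2, 2, 1) = (4, 7, 10)
(3) Precisely 3 of the possible complete orderings are safe sequences.


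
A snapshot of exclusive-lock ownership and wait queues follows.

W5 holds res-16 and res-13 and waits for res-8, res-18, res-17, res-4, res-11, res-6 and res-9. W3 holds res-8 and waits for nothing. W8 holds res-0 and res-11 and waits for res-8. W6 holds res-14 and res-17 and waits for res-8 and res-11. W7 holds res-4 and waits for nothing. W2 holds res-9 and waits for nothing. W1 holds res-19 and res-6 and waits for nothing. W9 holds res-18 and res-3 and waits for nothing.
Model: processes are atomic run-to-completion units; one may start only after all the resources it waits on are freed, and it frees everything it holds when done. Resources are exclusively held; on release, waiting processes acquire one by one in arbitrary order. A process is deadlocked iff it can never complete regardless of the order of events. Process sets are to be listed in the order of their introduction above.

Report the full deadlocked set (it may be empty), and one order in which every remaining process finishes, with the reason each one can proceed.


The deadlocked set is empty.
Key observation: there is no circular wait here — follow any chain and it reaches a process that is free to run now.
A valid finishing order for the others: W1, W9, W2, W3, W8, W6, W7, W5.
Walking it through:
  W1: no waits; runs immediately, freeing res-19 and res-6
  W9: no waits; runs immediately, freeing res-18 and res-3
  W2: no waits; runs immediately, freeing res-9
  W3: no waits; runs immediately, freeing res-8
  W8 waits on res-8 — all released -> runs and releases res-0 and res-11
  W6 waits on res-8 and res-11 — all released -> runs and releases res-14 and res-17
  W7: no waits; runs immediately, freeing res-4
  W5 waits on res-8, res-18, res-17, res-4, res-11, res-6 and res-9 — all released -> runs and releases res-16 and res-13


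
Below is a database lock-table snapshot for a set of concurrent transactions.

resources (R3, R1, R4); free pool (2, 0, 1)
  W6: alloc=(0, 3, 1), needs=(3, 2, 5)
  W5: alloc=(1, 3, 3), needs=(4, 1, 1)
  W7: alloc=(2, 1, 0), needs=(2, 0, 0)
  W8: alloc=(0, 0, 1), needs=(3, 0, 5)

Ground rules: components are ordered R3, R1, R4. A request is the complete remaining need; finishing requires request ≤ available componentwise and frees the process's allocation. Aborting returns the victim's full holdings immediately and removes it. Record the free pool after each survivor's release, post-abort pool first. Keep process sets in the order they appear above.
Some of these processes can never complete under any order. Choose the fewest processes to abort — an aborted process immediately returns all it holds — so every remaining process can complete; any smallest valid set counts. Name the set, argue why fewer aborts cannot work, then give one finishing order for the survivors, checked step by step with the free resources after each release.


The answer: abort W8.
Key observation: the returned (0, 0, 1) from W8 is what brings W6 — unrunnable before, under any order — into play at step 3.
Minimality: the empty abort set fails — the state is deadlocked as it stands.
Survivors finish in the order: W7, W5, W6. Check, step by step (pool after the aborts first):
  pool = (2, 0, 2)
  W7: need (2, 0, 0) fits (2, 0, 2); releases (2, 1, 0), pool now (4, 1, 2)
  W5: need (4, 1, 1) fits (4, 1, 2); releases (1, 3, 3), pool now (5, 4, 5)
  W6: need (3, 2, 5) fits (5, 4, 5); releases (0, 3, 1), pool now (5, 7, 6)


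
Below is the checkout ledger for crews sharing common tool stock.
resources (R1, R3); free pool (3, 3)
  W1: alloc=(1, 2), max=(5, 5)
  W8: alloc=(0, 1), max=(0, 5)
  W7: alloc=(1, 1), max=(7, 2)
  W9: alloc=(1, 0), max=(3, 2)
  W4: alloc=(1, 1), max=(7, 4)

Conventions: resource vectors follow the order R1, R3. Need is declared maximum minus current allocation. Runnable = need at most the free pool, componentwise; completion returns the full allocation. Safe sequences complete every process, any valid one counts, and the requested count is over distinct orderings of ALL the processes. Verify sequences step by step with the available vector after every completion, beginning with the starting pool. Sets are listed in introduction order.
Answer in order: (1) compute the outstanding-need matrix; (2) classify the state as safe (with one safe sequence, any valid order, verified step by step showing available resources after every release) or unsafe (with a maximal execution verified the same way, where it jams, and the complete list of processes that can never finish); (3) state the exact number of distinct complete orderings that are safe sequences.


(1) Need matrix, components ordered R1, R3:
  W1: (4, 3)
  W8: (0, 4)
  W7: (6, 1)
  W9: (2, 2)
  W4: (6, 3)
(2) The state is UNSAFE.
Key observation: even finishing W9, W1, W8 leaves just (5, 6) free — too little R1 for any of the remaining processes.
The run W9, W1, W8 cannot be extended any further. Check, step by step:
  pool = (3, 3)
  W9: need (2, 2) fits (3, 3); releases (1, 0), pool now (4, 3)
  W1: need (4, 3) fits (4, 3); releases (1, 2), pool now (5, 5)
  W8: need (0, 4) fits (5, 5); releases (0, 1), pool now (5, 6)
  blocked: W7 wants (6, 1), pool (5, 6) — not enough R1
  blocked: W4 wants (6, 3), pool (5, 6) — not enough R1
Never able to finish: W7 and W4.
(3) The exact count: 0 of the possible complete orderings are safe sequences.


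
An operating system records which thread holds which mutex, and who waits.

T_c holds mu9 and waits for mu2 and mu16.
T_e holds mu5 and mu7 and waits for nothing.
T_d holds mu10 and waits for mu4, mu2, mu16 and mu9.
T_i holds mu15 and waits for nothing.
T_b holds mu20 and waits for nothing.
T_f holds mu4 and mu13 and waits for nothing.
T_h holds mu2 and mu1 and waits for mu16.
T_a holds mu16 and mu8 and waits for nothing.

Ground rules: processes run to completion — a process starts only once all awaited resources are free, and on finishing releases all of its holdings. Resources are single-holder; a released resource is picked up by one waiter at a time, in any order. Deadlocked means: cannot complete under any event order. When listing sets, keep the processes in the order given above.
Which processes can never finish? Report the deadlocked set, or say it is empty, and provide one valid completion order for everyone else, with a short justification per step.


Nothing here is deadlocked.
Key observation: although several processes wait, no cycle exists — each chain bottoms out at a free runner.
One completion order for the rest: T_a, T_e, T_f, T_i, T_b, T_h, T_c, T_d.
Walking it through:
  T_a: no waits; runs immediately, freeing mu16 and mu8
  T_e: no waits; runs immediately, freeing mu5 and mu7
  T_f: no waits; runs immediately, freeing mu4 and mu13
  T_i: no waits; runs immediately, freeing mu15
  T_b: no waits; runs immediately, freeing mu20
  run T_h (all its waits — mu16 — are resolved); releases mu2 and mu1
  run T_c (all its waits — mu2 and mu16 — are resolved); releases mu9
  run T_d (all its waits — mu4, mu2, mu16 and mu9 — are resolved); releases mu10


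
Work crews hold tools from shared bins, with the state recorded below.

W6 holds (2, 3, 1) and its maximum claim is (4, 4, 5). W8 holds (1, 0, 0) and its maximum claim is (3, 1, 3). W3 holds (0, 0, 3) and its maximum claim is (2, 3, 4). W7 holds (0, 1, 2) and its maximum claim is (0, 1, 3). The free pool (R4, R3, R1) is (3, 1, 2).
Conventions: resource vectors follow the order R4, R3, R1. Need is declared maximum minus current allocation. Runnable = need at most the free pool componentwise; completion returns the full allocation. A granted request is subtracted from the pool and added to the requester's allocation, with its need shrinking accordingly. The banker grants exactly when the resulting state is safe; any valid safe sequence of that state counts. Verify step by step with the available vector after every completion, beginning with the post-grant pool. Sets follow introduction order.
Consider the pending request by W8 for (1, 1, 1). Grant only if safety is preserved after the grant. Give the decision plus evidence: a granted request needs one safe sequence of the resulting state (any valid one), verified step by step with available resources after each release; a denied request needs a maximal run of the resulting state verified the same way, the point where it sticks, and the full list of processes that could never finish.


GRANT: granting preserves safety; a valid post-grant sequence is W7, W8, W6, W3.
Key observation: after the grant the pool drops to (2, 0, 1), which still lets W7 finish first and unwind the rest.
Check on the post-grant state, step by step:
  pool = (2, 0, 1)
  run W7 (needs (0, 0, 1), free (2, 0, 1)); after release of (0, 1, 2) the pool is (2, 1, 3)
  run W8 (needs (1, 0, 2), free (2, 1, 3)); after release of (2, 1, 1) the pool is (4, 2, 4)
  run W6 (needs (2, 1, 4), free (4, 2, 4)); after release of (2, 3, 1) the pool is (6, 5, 5)
  run W3 (needs (2, 3, 1), free (6, 5, 5)); after release of (0, 0, 3) the pool is (6, 5, 8)


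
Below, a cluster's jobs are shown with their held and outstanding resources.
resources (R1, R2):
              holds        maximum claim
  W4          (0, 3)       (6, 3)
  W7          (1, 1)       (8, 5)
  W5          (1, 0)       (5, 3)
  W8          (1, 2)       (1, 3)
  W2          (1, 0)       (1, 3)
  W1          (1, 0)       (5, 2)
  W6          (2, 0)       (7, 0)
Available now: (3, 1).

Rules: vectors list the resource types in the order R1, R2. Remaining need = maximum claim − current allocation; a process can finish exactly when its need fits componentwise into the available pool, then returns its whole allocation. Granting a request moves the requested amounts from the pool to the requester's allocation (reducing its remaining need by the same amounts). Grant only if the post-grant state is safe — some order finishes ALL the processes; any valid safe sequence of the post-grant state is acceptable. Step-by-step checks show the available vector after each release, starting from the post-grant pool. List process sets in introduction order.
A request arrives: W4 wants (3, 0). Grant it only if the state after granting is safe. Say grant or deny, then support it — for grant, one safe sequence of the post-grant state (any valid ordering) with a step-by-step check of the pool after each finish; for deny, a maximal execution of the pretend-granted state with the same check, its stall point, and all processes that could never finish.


DENY — the pretend-granted state is unsafe.
Key observation: the wall is R1: completing W8, W2 brings the pool only to (2, 3), and all the rest need more.
Pretend the grant happened; the run W8, W2 goes as far as possible. Check, step by step:
  pool = (0, 1)
  W8 needs (0, 1) <= (0, 1) -> finishes; pool += (1, 2) = (1, 3)
  W2 needs (0, 3) <= (1, 3) -> finishes; pool += (1, 0) = (2, 3)
  blocked: W4 wants (3, 0), pool (2, 3) — not enough R1
  blocked: W7 wants (7, 4), pool (2, 3) — not enough R1 and R2
  blocked: W5 wants (4, 3), pool (2, 3) — not enough R1
  blocked: W1 wants (4, 2), pool (2, 3) — not enough R1
  blocked: W6 wants (5, 0), pool (2, 3) — not enough R1
Post-grant, the permanently blocked set is W4, W7, W5, W1 and W6.


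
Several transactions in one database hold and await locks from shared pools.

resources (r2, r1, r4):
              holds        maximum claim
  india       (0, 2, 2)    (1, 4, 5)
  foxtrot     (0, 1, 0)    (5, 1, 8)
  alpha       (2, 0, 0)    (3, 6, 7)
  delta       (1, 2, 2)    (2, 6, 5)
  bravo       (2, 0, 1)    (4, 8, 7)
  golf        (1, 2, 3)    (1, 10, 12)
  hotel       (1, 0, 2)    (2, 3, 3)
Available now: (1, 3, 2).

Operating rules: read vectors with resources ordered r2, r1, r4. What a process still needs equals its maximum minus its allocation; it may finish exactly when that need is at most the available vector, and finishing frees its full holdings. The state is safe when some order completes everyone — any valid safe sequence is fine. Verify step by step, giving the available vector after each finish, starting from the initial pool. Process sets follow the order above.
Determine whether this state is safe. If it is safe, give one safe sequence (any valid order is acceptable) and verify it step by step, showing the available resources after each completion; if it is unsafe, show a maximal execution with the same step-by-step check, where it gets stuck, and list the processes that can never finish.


SAFE, for example via the order hotel, india, delta, alpha, foxtrot, bravo, golf.
Key observation: the first exact fit in this order is hotel — it needs (1, 3, 1) with (1, 3, 2) free, meeting a requested resource to the last unit.
Walking it through:
  pool = (1, 3, 2)
  hotel needs (1, 3, 1) <= (1, 3, 2) -> finishes; pool += (1, 0, 2) = (2, 3, 4)
  india needs (1, 2, 3) <= (2, 3, 4) -> finishes; pool += (0, 2, 2) = (2, 5, 6)
  delta needs (1, 4, 3) <= (2, 5, 6) -> finishes; pool += (1, 2, 2) = (3, 7, 8)
  alpha needs (1, 6, 7) <= (3, 7, 8) -> finishes; pool += (2, 0, 0) = (5, 7, 8)
  foxtrot needs (5, 0, 8) <= (5, 7, 8) -> finishes; pool += (0, 1, 0) = (5, 8, 8)
  bravo needs (2, 8, 6) <= (5, 8, 8) -> finishes; pool += (2, 0, 1) = (7, 8, 9)
  golf needs (0, 8, 9) <= (7, 8, 9) -> finishes; pool += (1, 2, 3) = (8, 10, 12)


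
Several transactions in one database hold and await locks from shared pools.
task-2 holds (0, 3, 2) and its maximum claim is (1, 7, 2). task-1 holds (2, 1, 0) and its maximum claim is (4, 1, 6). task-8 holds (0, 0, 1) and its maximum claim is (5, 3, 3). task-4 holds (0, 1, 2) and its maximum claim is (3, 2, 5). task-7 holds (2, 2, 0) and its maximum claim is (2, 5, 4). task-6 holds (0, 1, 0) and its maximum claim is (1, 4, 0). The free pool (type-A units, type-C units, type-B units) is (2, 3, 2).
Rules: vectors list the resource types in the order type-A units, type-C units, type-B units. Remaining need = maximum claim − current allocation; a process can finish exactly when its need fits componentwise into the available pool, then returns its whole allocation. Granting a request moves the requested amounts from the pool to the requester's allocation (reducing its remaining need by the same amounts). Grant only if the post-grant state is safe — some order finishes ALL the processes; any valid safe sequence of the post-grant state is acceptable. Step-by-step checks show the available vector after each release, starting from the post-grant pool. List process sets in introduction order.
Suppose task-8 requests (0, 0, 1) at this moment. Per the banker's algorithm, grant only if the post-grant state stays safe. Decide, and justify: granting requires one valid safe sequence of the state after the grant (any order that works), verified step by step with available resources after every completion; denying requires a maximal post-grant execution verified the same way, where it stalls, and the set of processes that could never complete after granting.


DENY: after the grant no complete ordering would exist.
Key observation: after task-6, task-2 the pool peaks at (2, 7, 3), and each blocked process is short somewhere: task-1 on type-B units; task-8 on type-A units; task-4 on type-A units; task-7 on type-B units.
After a pretend grant, a maximal execution: task-6, task-2 — then nothing else fits. Walking it through:
  pool = (2, 3, 1)
  run task-6 (needs (1, 3, 0), free (2, 3, 1)); after release of (0, 1, 0) the pool is (2, 4, 1)
  run task-2 (needs (1, 4, 0), free (2, 4, 1)); after release of (0, 3, 2) the pool is (2, 7, 3)
  task-1 cannot run: need (2, 0, 6) vs free (2, 7, 3) (insufficient type-B units)
  task-8 cannot run: need (5, 3, 1) vs free (2, 7, 3) (insufficient type-A units)
  task-4 cannot run: need (3, 1, 3) vs free (2, 7, 3) (insufficient type-A units)
  task-7 cannot run: need (0, 3, 4) vs free (2, 7, 3) (insufficient type-B units)
Had the request been granted, task-1, task-8, task-4 and task-7 could never finish.


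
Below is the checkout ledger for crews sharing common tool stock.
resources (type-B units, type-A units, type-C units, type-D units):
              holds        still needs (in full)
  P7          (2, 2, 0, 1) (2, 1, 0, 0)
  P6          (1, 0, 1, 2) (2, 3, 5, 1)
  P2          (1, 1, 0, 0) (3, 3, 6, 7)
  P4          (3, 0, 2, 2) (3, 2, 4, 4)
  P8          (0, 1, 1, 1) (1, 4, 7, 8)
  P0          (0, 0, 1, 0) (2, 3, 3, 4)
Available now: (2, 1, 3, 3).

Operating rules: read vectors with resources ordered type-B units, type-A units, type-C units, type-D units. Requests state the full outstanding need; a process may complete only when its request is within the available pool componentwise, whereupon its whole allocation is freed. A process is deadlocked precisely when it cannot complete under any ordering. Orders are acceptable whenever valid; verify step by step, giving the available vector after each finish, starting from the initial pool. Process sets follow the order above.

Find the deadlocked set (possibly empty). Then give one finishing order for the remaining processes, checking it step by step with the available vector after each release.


The deadlocked set is empty.
Key observation: P7 can run right away; the returned allocation unlocks the remaining processes in turn.
The rest can finish in the order P7, P0, P4, P6, P2, P8. Check, step by step:
  pool = (2, 1, 3, 3)
  P7: need (2, 1, 0, 0) fits (2, 1, 3, 3); releases (2, 2, 0, 1), pool now (4, 3, 3, 4)
  P0: need (2, 3, 3, 4) fits (4, 3, 3, 4); releases (0, 0, 1, 0), pool now (4, 3, 4, 4)
  P4: need (3, 2, 4, 4) fits (4, 3, 4, 4); releases (3, 0, 2, 2), pool now (7, 3, 6, 6)
  P6: need (2, 3, 5, 1) fits (7, 3, 6, 6); releases (1, 0, 1, 2), pool now (8, 3, 7, 8)
  P2: need (3, 3, 6, 7) fits (8, 3, 7, 8); releases (1, 1, 0, 0), pool now (9, 4, 7, 8)
  P8: need (1, 4, 7, 8) fits (9, 4, 7, 8); releases (0, 1, 1, 1), pool now (9, 5, 8, 9)


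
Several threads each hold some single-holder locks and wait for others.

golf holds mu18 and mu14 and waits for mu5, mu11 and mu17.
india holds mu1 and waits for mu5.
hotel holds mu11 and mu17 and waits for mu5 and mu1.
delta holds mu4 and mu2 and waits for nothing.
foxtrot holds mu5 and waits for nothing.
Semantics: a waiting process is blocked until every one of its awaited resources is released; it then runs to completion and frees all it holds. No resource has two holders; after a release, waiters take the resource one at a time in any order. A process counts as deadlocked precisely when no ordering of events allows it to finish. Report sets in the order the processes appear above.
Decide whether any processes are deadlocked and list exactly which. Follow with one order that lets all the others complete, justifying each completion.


No process is deadlocked.
Key observation: although several processes wait, no cycle exists — each chain bottoms out at a free runner.
The rest can finish in the order foxtrot, india, hotel, delta, golf.
Verifying each step:
  foxtrot waits on nothing -> runs at once and releases mu5
  run india (all its waits — mu5 — are resolved); releases mu1
  run hotel (all its waits — mu5 and mu1 — are resolved); releases mu11 and mu17
  delta waits on nothing -> runs at once and releases mu4 and mu2
  run golf (all its waits — mu5, mu11 and mu17 — are resolved); releases mu18 and mu14


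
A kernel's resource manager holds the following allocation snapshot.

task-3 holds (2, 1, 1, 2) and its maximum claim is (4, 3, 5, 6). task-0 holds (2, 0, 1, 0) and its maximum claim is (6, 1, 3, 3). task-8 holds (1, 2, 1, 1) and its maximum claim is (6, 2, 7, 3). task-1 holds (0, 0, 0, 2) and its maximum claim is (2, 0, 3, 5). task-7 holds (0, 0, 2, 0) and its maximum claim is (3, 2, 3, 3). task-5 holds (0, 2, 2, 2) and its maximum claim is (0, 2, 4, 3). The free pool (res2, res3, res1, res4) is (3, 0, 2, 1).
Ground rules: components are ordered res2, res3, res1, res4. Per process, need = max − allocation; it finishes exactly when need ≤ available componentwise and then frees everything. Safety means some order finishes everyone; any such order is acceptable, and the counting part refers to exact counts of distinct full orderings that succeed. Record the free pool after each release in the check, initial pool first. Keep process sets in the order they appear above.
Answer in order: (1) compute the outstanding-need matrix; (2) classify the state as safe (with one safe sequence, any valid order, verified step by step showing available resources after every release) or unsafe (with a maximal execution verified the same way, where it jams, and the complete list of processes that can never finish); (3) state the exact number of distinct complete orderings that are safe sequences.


(1) Remaining need (order res2, res3, res1, res4):
  task-3: (2, 2, 4, 4)
  task-0: (4, 1, 2, 3)
  task-8: (5, 0, 6, 2)
  task-1: (2, 0, 3, 3)
  task-7: (3, 2, 1, 3)
  task-5: (0, 0, 2, 1)
(2) SAFE. One safe sequence: task-5, task-1, task-3, task-7, task-8, task-0.
Key observation: at task-5 the run first touches a limit — (0, 0, 2, 1) against (3, 0, 2, 1), exact on a resource it actually requests.
Verifying each step:
  pool = (3, 0, 2, 1)
  task-5 needs (0, 0, 2, 1) <= (3, 0, 2, 1) -> finishes; pool += (0, 2, 2, 2) = (3, 2, 4, 3)
  task-1 needs (2, 0, 3, 3) <= (3, 2, 4, 3) -> finishes; pool += (0, 0, 0, 2) = (3, 2, 4, 5)
  task-3 needs (2, 2, 4, 4) <= (3, 2, 4, 5) -> finishes; pool += (2, 1, 1, 2) = (5, 3, 5, 7)
  task-7 needs (3, 2, 1, 3) <= (5, 3, 5, 7) -> finishes; pool += (0, 0, 2, 0) = (5, 3, 7, 7)
  task-8 needs (5, 0, 6, 2) <= (5, 3, 7, 7) -> finishes; pool += (1, 2, 1, 1) = (6, 5, 8, 8)
  task-0 needs (4, 1, 2, 3) <= (6, 5, 8, 8) -> finishes; pool += (2, 0, 1, 0) = (8, 5, 9, 8)
(3) Exactly 8 of the possible complete orderings are safe sequences.


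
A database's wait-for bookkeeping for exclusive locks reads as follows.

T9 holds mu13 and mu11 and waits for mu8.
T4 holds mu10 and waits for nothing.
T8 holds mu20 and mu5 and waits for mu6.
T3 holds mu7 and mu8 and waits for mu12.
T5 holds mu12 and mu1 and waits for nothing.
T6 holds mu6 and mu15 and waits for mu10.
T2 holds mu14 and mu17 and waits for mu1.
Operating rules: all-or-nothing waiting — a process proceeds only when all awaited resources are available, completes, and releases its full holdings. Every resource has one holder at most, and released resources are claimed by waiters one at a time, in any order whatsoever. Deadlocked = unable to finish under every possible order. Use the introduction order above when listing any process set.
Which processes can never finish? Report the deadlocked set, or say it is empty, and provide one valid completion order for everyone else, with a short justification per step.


Nothing here is deadlocked.
Key observation: the wait graph is acyclic; completion cascades from the unblocked processes through everyone else.
One completion order for the rest: T5, T3, T4, T2, T9, T6, T8.
Verifying each step:
  run T5 (it waits on nothing); releases mu12 and mu1
  T3 waits on mu12 — all released -> runs and releases mu7 and mu8
  run T4 (it waits on nothing); releases mu10
  T2 waits on mu1 — all released -> runs and releases mu14 and mu17
  T9 waits on mu8 — all released -> runs and releases mu13 and mu11
  T6 waits on mu10 — all released -> runs and releases mu6 and mu15
  T8 waits on mu6 — all released -> runs and releases mu20 and mu5


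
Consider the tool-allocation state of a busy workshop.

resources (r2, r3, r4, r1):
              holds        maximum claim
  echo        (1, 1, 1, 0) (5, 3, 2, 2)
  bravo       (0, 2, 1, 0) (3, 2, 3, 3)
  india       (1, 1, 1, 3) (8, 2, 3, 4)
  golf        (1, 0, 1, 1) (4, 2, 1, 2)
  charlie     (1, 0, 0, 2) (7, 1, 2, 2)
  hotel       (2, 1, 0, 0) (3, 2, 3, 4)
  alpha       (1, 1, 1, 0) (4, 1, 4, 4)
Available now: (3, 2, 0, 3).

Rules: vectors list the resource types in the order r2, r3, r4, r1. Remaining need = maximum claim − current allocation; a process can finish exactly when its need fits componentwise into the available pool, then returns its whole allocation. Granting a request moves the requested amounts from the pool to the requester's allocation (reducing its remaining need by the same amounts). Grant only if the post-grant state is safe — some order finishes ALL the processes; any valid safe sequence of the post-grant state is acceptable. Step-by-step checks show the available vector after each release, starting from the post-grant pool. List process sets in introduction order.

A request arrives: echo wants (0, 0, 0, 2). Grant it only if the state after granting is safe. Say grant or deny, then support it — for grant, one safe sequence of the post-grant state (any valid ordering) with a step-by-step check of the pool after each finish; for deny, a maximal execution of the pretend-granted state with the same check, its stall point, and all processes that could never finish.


GRANT — the state after the grant stays safe, e.g. via golf, echo, bravo, hotel, alpha, charlie, india.
Key observation: (3, 2, 0, 1) free after granting still covers golf first, and each release covers the next.
Verifying the post-grant state step by step:
  pool = (3, 2, 0, 1)
  golf needs (3, 2, 0, 1) <= (3, 2, 0, 1) -> finishes; pool += (1, 0, 1, 1) = (4, 2, 1, 2)
  echo needs (4, 2, 1, 0) <= (4, 2, 1, 2) -> finishes; pool += (1, 1, 1, 2) = (5, 3, 2, 4)
  bravo needs (3, 0, 2, 3) <= (5, 3, 2, 4) -> finishes; pool += (0, 2, 1, 0) = (5, 5, 3, 4)
  hotel needs (1, 1, 3, 4) <= (5, 5, 3, 4) -> finishes; pool += (2, 1, 0, 0) = (7, 6, 3, 4)
  alpha needs (3, 0, 3, 4) <= (7, 6, 3, 4) -> finishes; pool += (1, 1, 1, 0) = (8, 7, 4, 4)
  charlie needs (6, 1, 2, 0) <= (8, 7, 4, 4) -> finishes; pool += (1, 0, 0, 2) = (9, 7, 4, 6)
  india needs (7, 1, 2, 1) <= (9, 7, 4, 6) -> finishes; pool += (1, 1, 1, 3) = (10, 8, 5, 9)


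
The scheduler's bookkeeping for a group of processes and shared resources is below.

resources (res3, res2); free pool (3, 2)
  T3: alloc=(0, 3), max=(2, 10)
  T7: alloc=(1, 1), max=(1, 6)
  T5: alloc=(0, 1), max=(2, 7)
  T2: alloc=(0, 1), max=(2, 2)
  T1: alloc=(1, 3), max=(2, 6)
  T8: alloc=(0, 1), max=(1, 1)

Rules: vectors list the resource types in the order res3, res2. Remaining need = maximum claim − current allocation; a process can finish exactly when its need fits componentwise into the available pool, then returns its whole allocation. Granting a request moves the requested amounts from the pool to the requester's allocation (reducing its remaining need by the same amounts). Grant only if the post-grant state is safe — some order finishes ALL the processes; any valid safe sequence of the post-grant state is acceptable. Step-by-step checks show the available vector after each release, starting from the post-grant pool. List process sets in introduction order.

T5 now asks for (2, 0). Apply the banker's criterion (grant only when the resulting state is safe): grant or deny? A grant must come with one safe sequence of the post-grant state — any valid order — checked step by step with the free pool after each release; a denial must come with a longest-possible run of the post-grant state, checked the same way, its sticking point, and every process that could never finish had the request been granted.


GRANT: granting preserves safety; a valid post-grant sequence is T8, T1, T2, T7, T5, T3.
Key observation: even at the reduced pool (1, 2), T8 fits immediately, so safety survives the grant.
Check on the post-grant state, step by step:
  pool = (1, 2)
  run T8 (needs (1, 0), free (1, 2)); after release of (0, 1) the pool is (1, 3)
  run T1 (needs (1, 3), free (1, 3)); after release of (1, 3) the pool is (2, 6)
  run T2 (needs (2, 1), free (2, 6)); after release of (0, 1) the pool is (2, 7)
  run T7 (needs (0, 5), free (2, 7)); after release of (1, 1) the pool is (3, 8)
  run T5 (needs (0, 6), free (3, 8)); after release of (2, 1) the pool is (5, 9)
  run T3 (needs (2, 7), free (5, 9)); after release of (0, 3) the pool is (5, 12)


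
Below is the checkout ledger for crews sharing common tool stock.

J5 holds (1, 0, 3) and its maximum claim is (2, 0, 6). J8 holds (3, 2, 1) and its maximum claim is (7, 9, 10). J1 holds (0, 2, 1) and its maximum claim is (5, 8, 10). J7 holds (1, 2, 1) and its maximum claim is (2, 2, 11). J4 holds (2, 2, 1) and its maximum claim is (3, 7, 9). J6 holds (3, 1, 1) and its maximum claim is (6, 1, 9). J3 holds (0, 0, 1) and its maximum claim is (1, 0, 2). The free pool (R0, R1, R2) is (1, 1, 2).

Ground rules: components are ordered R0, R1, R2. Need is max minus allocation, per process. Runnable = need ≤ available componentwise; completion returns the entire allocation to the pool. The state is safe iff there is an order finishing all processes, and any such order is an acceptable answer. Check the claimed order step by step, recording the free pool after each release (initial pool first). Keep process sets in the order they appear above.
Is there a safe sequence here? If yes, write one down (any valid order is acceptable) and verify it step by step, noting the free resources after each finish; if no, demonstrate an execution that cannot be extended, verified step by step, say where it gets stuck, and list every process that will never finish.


UNSAFE — no complete ordering exists.
Key observation: R2 is the bottleneck — with J3, J5 done the pool holds (2, 1, 6), short of every remaining need.
A maximal execution: J3, J5 — then nothing else fits. Walking it through:
  pool = (1, 1, 2)
  J3: need (1, 0, 1) fits (1, 1, 2); releases (0, 0, 1), pool now (1, 1, 3)
  J5: need (1, 0, 3) fits (1, 1, 3); releases (1, 0, 3), pool now (2, 1, 6)
  J8 cannot run: need (4, 7, 9) vs free (2, 1, 6) (insufficient R0, R1 and R2)
  J1 cannot run: need (5, 6, 9) vs free (2, 1, 6) (insufficient R0, R1 and R2)
  J7 cannot run: need (1, 0, 10) vs free (2, 1, 6) (insufficient R2)
  J4 cannot run: need (1, 5, 8) vs free (2, 1, 6) (insufficient R1 and R2)
  J6 cannot run: need (3, 0, 8) vs free (2, 1, 6) (insufficient R0 and R2)
Never able to finish: J8, J1, J7, J4 and J6.


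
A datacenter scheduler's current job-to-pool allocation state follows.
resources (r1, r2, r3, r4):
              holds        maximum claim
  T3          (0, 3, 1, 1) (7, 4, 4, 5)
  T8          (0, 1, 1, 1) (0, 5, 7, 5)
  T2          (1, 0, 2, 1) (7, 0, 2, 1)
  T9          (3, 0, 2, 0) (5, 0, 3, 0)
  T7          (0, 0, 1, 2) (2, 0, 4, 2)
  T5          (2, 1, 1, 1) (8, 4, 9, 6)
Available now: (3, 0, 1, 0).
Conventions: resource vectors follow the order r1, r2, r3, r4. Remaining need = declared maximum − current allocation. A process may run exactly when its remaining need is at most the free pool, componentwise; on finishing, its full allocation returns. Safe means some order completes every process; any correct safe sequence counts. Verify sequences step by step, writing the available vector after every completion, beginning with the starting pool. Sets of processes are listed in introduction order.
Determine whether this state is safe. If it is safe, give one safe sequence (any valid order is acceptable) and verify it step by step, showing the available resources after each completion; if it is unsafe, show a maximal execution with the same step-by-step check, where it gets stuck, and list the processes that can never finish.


UNSAFE — no complete ordering exists.
Key observation: once T9, T7, T2 finish, the pool peaks at (7, 0, 6, 3) — and every remaining process still needs more r2 than that.
The run T9, T7, T2 cannot be extended any further. Walking it through:
  pool = (3, 0, 1, 0)
  T9: need (2, 0, 1, 0) fits (3, 0, 1, 0); releases (3, 0, 2, 0), pool now (6, 0, 3, 0)
  T7: need (2, 0, 3, 0) fits (6, 0, 3, 0); releases (0, 0, 1, 2), pool now (6, 0, 4, 2)
  T2: need (6, 0, 0, 0) fits (6, 0, 4, 2); releases (1, 0, 2, 1), pool now (7, 0, 6, 3)
  T3 cannot run: need (7, 1, 3, 4) vs free (7, 0, 6, 3) (insufficient r2 and r4)
  T8 cannot run: need (0, 4, 6, 4) vs free (7, 0, 6, 3) (insufficient r2 and r4)
  T5 cannot run: need (6, 3, 8, 5) vs free (7, 0, 6, 3) (insufficient r2, r3 and r4)
Processes that can never finish: T3, T8 and T5.


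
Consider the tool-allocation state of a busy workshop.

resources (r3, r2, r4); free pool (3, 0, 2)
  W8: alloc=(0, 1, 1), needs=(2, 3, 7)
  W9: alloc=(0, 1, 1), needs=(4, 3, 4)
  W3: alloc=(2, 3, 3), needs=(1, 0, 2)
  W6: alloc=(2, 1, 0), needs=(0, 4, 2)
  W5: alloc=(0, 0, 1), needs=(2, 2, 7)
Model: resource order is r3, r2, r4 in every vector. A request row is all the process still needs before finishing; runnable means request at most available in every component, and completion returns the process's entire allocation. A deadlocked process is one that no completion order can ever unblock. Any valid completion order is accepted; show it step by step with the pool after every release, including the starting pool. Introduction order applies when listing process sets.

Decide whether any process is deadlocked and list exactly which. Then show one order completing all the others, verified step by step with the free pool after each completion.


Deadlocked: W8 and W5.
Key observation: no order helps: past W3, W9, W6, the free pool tops out at (7, 5, 6), below what each blocked process needs in r4.
A valid finishing order for the others: W3, W9, W6. Verifying each step:
  pool = (3, 0, 2)
  W3 needs (1, 0, 2) <= (3, 0, 2) -> finishes; pool += (2, 3, 3) = (5, 3, 5)
  W9 needs (4, 3, 4) <= (5, 3, 5) -> finishes; pool += (0, 1, 1) = (5, 4, 6)
  W6 needs (0, 4, 2) <= (5, 4, 6) -> finishes; pool += (2, 1, 0) = (7, 5, 6)
The stuck group stays short no matter what:
  blocked: W8 wants (2, 3, 7), pool (7, 5, 6) — not enough r4
  blocked: W5 wants (2, 2, 7), pool (7, 5, 6) — not enough r4


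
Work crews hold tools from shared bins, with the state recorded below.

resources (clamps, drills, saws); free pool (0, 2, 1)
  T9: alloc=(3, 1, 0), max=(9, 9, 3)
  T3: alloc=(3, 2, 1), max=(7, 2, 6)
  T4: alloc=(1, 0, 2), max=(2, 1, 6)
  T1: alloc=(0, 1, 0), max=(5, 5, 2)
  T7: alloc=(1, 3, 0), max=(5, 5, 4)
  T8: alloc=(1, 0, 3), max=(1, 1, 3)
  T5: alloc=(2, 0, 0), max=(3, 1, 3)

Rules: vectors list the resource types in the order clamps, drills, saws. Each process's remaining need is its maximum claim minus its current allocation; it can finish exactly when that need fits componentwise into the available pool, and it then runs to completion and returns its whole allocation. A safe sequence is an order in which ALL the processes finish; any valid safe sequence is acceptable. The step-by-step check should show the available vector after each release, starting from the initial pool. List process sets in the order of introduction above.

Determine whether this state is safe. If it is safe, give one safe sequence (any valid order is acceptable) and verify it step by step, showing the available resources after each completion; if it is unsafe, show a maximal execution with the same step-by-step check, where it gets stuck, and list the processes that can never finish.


The state is SAFE; one workable sequence: T8, T5, T4, T7, T3, T1, T9.
Key observation: at T5 the run first touches a limit — (1, 1, 3) against (1, 2, 4), exact on a resource it actually requests.
Check, step by step:
  pool = (0, 2, 1)
  T8: need (0, 1, 0) fits (0, 2, 1); releases (1, 0, 3), pool now (1, 2, 4)
  T5: need (1, 1, 3) fits (1, 2, 4); releases (2, 0, 0), pool now (3, 2, 4)
  T4: need (1, 1, 4) fits (3, 2, 4); releases (1, 0, 2), pool now (4, 2, 6)
  T7: need (4, 2, 4) fits (4, 2, 6); releases (1, 3, 0), pool now (5, 5, 6)
  T3: need (4, 0, 5) fits (5, 5, 6); releases (3, 2, 1), pool now (8, 7, 7)
  T1: need (5, 4, 2) fits (8, 7, 7); releases (0, 1, 0), pool now (8, 8, 7)
  T9: need (6, 8, 3) fits (8, 8, 7); releases (3, 1, 0), pool now (11, 9, 7)


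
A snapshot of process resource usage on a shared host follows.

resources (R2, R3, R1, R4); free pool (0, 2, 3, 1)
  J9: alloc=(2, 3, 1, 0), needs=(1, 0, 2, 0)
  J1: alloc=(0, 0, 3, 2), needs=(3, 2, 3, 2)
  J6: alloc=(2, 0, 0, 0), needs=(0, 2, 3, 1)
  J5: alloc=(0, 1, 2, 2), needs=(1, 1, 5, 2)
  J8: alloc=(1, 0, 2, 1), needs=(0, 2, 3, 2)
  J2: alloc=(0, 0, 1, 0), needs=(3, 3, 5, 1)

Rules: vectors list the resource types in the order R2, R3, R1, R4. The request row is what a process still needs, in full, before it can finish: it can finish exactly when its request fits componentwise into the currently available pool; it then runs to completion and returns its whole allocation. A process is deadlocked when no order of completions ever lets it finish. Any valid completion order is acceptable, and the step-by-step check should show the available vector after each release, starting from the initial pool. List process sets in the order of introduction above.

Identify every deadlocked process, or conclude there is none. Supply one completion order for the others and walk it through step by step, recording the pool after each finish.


The deadlocked set is J1, J5, J8 and J2.
Key observation: after J6, J9 the pool peaks at (4, 5, 4, 1), and each blocked process is short somewhere: J1 on R4; J5 on R1, R4; J8 on R4; J2 on R1.
A valid finishing order for the others: J6, J9. Verifying each step:
  pool = (0, 2, 3, 1)
  J6 needs (0, 2, 3, 1) <= (0, 2, 3, 1) -> finishes; pool += (2, 0, 0, 0) = (2, 2, 3, 1)
  J9 needs (1, 0, 2, 0) <= (2, 2, 3, 1) -> finishes; pool += (2, 3, 1, 0) = (4, 5, 4, 1)
The stuck group stays short no matter what:
  J1 cannot run: need (3, 2, 3, 2) vs free (4, 5, 4, 1) (insufficient R4)
  J5 cannot run: need (1, 1, 5, 2) vs free (4, 5, 4, 1) (insufficient R1 and R4)
  J8 cannot run: need (0, 2, 3, 2) vs free (4, 5, 4, 1) (insufficient R4)
  J2 cannot run: need (3, 3, 5, 1) vs free (4, 5, 4, 1) (insufficient R1)


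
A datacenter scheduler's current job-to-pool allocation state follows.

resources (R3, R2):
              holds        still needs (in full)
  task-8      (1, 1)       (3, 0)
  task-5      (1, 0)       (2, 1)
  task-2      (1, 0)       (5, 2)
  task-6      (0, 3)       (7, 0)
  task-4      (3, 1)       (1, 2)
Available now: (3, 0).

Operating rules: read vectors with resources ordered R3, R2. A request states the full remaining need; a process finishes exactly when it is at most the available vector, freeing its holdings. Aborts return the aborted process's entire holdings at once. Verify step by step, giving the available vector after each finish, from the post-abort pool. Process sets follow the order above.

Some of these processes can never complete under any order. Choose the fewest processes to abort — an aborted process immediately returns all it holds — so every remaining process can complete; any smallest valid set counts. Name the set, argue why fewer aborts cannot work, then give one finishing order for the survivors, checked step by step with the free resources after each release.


Abort task-6.
Key observation: no ordering could ever have run task-4 before the abort of task-6; with (0, 3) back in the pool it fits at step 1.
Why nothing smaller works: aborting no one leaves the state deadlocked as given.
Survivors finish in the order: task-4, task-2, task-8, task-5. Verifying each step (pool after the aborts first):
  pool = (3, 3)
  task-4 needs (1, 2) <= (3, 3) -> finishes; pool += (3, 1) = (6, 4)
  task-2 needs (5, 2) <= (6, 4) -> finishes; pool += (1, 0) = (7, 4)
  task-8 needs (3, 0) <= (7, 4) -> finishes; pool += (1, 1) = (8, 5)
  task-5 needs (2, 1) <= (8, 5) -> finishes; pool += (1, 0) = (9, 5)
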